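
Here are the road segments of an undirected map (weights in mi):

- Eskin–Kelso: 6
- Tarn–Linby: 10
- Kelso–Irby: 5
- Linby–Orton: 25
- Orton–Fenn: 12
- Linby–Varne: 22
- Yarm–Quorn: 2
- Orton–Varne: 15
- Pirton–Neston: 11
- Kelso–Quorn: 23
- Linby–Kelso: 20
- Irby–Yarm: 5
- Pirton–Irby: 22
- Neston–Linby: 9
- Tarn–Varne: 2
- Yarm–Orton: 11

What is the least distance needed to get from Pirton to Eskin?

Candidate routes:
Pirton → Neston → Linby → Orton → Yarm → Irby → Kelso → Eskin: 11+9+25+11+5+5+6 = 72
Pirton → Irby → Yarm → Quorn → Kelso → Eskin: 22+5+2+23+6 = 58
Pirton → Irby → Kelso → Eskin: 22+5+6 = 33
Pirton → Neston → Linby → Kelso → Eskin: 11+9+20+6 = 46
The minimum is 33 mi via Pirton → Irby → Kelso → Eskin.

33 mi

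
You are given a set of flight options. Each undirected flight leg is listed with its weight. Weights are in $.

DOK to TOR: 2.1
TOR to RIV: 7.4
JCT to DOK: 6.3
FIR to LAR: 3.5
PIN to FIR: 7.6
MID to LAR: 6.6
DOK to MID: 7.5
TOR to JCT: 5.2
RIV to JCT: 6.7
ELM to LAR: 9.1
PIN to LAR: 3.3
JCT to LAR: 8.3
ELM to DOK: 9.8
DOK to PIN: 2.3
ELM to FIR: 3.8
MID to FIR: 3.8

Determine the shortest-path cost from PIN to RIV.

Enumerating some paths:
PIN - DOK - JCT - RIV: 2.3+6.3+6.7 = 15.3
PIN - DOK - TOR - RIV: 2.3+2.1+7.4 = 11.8
The minimum is $11.8 via PIN - DOK - TOR - RIV.

$11.8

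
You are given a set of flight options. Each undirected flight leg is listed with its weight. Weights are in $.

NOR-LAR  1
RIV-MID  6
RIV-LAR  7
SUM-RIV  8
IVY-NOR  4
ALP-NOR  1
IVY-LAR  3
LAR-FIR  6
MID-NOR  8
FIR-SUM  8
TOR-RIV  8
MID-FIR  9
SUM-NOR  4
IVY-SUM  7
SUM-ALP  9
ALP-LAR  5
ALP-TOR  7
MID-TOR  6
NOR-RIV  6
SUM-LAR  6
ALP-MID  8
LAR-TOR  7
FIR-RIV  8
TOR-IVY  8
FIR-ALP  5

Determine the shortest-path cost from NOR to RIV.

Running Dijkstra from NOR:
NOR: 0
ALP: 1  (via NOR)
LAR: 1  (via NOR)
IVY: 4  (via NOR)
SUM: 4  (via NOR)
FIR: 6  (via ALP)
RIV: 6  (via NOR)
Shortest route: NOR → RIV = $6.

$6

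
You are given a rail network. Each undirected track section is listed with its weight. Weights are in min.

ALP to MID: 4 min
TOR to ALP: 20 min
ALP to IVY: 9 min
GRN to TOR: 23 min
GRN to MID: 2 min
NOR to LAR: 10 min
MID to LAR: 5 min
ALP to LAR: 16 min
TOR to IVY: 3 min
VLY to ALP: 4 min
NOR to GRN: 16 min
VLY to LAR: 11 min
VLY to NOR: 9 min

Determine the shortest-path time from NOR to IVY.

22 min

Running Dijkstra from NOR:
NOR: 0
VLY: 9  (via NOR)
LAR: 10  (via NOR)
ALP: 13  (via VLY)
MID: 15  (via LAR)
GRN: 16  (via NOR)
IVY: 22  (via ALP)
Shortest route: NOR → VLY → ALP → IVY = 22 min.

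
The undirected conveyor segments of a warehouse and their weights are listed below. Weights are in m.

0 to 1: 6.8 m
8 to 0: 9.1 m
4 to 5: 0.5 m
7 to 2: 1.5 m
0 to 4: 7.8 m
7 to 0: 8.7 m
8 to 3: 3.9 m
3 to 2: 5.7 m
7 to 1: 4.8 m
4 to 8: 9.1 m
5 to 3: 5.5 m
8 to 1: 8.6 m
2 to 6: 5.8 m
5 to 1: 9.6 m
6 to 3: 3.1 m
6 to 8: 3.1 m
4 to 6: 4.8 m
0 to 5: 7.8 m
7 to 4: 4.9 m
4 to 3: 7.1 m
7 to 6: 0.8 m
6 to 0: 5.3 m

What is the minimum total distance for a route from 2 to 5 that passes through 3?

10.9 m

Shortest 2→3: 2–7–6–3 = 5.4
Shortest 3→5: 3–5 = 5.5
Total via 3: 5.4 + 5.5 = 10.9 m.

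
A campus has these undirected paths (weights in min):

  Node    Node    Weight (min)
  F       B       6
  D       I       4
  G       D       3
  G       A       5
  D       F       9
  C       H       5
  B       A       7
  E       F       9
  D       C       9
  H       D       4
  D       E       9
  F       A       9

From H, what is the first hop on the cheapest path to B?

D

Enumerating some paths:
H → D → G → A → B: 4+3+5+7 = 19
H → C → D → G → A → B: 5+9+3+5+7 = 29
H → D → E → F → B: 4+9+9+6 = 28
H → D → G → A → F → B: 4+3+5+9+6 = 27
Cheapest is H → D → G → A → B at 19 min.
So from H the first move is to D.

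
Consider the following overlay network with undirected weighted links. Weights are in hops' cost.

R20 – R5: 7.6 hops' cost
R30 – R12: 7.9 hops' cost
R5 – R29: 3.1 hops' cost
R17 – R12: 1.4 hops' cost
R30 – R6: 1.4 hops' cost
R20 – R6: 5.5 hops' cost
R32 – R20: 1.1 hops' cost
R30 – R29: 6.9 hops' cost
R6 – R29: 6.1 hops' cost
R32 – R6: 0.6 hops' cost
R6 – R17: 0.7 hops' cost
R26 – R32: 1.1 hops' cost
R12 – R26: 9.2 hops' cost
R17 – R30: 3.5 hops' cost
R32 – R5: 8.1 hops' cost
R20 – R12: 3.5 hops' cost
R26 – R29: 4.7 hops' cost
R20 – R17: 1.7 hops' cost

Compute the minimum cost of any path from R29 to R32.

Running Dijkstra from R29:
R29: 0
R5: 3.1  (via R29)
R26: 4.7  (via R29)
R32: 5.8  (via R26)
Shortest route: R29–R26–R32 = 5.8 hops' cost.

5.8 hops' cost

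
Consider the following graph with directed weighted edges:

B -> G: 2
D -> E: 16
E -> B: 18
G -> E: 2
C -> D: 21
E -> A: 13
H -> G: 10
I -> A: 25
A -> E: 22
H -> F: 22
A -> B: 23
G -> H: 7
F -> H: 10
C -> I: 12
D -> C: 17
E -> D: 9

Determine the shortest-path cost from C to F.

86

Settle nodes by increasing distance from C:
C: 0
I: 12  (via C)
D: 21  (via C)
A: 37  (via I)
E: 37  (via D)
B: 55  (via E)
G: 57  (via B)
H: 64  (via G)
F: 86  (via H)
Shortest route: C–D–E–B–G–H–F = 86.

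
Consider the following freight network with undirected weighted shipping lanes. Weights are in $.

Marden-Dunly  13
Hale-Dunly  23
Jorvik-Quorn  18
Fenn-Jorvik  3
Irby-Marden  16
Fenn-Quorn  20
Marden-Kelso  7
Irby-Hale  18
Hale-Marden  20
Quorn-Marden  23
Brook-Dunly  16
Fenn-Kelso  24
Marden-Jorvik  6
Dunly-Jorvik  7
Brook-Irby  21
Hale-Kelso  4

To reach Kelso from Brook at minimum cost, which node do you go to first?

Enumerating some paths:
Brook → Irby → Hale → Kelso: 21+18+4 = 43
Brook → Dunly → Marden → Kelso: 16+13+7 = 36
The minimum is $36 via Brook → Dunly → Marden → Kelso.
So from Brook the first move is to Dunly.

Dunly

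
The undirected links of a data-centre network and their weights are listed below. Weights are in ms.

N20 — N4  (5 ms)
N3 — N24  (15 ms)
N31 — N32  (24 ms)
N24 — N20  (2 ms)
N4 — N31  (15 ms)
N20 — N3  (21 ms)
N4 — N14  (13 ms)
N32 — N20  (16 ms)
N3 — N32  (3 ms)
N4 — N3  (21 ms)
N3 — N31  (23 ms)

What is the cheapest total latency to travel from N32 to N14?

34 ms

Enumerating some paths:
N32 - N3 - N4 - N14: 3+21+13 = 37
N32 - N3 - N24 - N20 - N4 - N14: 3+15+2+5+13 = 38
N32 - N20 - N4 - N14: 16+5+13 = 34
Cheapest is N32 - N20 - N4 - N14 at 34 ms.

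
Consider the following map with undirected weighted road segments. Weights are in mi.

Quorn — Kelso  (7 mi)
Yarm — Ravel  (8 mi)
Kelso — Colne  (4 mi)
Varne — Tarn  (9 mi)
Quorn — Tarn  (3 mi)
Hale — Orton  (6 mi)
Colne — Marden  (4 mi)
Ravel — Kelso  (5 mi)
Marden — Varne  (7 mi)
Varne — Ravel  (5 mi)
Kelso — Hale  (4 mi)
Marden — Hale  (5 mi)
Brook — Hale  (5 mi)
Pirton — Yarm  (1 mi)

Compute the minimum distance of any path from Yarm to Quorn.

20 mi

Settle nodes by increasing distance from Yarm:
Yarm: 0
Pirton: 1  (via Yarm)
Ravel: 8  (via Yarm)
Varne: 13  (via Ravel)
Kelso: 13  (via Ravel)
Colne: 17  (via Kelso)
Hale: 17  (via Kelso)
Quorn: 20  (via Kelso)
Shortest route: Yarm–Ravel–Kelso–Quorn = 20 mi.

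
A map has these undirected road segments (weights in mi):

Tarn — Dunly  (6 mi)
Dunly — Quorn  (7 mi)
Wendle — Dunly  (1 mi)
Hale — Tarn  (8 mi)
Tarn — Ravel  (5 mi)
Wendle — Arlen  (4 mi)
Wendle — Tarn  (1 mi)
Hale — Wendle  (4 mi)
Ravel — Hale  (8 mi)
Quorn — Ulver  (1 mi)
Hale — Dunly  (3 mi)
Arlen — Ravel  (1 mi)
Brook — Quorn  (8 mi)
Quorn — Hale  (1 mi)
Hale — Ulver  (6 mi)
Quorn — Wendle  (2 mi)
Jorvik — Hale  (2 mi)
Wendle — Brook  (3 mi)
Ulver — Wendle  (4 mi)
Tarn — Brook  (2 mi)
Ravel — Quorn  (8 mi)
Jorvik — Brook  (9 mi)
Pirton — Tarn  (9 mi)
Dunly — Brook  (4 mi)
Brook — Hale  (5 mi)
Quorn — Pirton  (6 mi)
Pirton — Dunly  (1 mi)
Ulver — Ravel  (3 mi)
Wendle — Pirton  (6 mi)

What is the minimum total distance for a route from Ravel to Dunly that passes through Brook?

Shortest Ravel→Brook: Ravel–Tarn–Brook = 7
Best Brook to Dunly: Brook–Dunly costing 4
Total via Brook: 7 + 4 = 11 mi.

11 mi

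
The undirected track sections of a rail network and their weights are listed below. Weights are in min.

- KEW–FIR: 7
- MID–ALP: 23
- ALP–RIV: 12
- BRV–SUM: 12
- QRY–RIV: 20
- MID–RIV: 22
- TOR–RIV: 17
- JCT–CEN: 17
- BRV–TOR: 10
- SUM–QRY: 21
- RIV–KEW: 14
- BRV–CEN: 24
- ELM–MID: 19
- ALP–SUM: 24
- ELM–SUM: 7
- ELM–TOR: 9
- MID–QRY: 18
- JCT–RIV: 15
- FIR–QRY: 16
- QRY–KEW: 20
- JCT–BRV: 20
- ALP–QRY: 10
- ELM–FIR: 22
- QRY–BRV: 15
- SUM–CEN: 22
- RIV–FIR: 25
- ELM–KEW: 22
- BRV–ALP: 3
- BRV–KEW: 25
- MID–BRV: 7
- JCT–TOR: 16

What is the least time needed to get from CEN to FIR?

Shortest distances from CEN:
CEN: 0
JCT: 17  (via CEN)
SUM: 22  (via CEN)
BRV: 24  (via CEN)
ALP: 27  (via BRV)
ELM: 29  (via SUM)
MID: 31  (via BRV)
RIV: 32  (via JCT)
TOR: 33  (via JCT)
QRY: 37  (via ALP)
KEW: 46  (via RIV)
FIR: 51  (via ELM)
Shortest route: CEN → SUM → ELM → FIR = 51 min.

51 min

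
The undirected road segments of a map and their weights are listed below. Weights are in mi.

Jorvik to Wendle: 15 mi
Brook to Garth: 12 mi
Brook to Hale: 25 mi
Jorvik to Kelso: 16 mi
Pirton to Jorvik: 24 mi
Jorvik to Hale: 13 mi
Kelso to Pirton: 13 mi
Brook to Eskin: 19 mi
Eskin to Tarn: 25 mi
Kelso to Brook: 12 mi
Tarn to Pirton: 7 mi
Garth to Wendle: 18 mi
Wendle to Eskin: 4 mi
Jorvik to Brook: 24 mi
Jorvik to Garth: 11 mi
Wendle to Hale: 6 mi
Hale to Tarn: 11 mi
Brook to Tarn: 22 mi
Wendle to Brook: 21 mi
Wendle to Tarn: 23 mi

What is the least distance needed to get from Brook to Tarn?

Compare a few routes:
Brook - Wendle - Hale - Tarn: 21+6+11 = 38
Brook - Kelso - Pirton - Tarn: 12+13+7 = 32
Brook - Hale - Tarn: 25+11 = 36
Brook - Tarn: 22 = 22
Cheapest is Brook - Tarn at 22 mi.

22 mi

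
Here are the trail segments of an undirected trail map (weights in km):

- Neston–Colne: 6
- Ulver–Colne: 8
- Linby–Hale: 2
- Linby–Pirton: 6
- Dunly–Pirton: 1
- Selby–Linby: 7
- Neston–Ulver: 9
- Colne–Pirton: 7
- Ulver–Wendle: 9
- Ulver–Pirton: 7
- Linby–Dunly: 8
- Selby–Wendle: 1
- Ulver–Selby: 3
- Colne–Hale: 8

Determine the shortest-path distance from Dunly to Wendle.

Compare a few routes:
Dunly - Pirton - Ulver - Selby - Wendle: 1+7+3+1 = 12
Dunly - Linby - Selby - Wendle: 8+7+1 = 16
Dunly - Pirton - Linby - Selby - Wendle: 1+6+7+1 = 15
Dunly - Pirton - Ulver - Wendle: 1+7+9 = 17
The minimum is 12 km via Dunly - Pirton - Ulver - Selby - Wendle.

12 km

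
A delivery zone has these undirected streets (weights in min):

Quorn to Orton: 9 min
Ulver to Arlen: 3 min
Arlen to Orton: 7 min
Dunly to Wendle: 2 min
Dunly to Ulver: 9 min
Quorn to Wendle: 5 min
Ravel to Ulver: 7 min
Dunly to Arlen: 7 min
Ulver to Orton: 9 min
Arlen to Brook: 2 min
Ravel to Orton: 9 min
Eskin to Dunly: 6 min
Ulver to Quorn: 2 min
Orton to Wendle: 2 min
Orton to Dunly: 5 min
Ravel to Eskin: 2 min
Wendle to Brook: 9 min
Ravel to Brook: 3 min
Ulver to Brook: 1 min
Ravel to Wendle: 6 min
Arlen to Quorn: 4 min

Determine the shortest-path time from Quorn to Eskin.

Settle nodes by increasing distance from Quorn:
Quorn: 0
Ulver: 2  (via Quorn)
Brook: 3  (via Ulver)
Arlen: 4  (via Quorn)
Wendle: 5  (via Quorn)
Ravel: 6  (via Brook)
Orton: 7  (via Wendle)
Dunly: 7  (via Wendle)
Eskin: 8  (via Ravel)
Shortest route: Quorn → Ulver → Brook → Ravel → Eskin = 8 min.

8 min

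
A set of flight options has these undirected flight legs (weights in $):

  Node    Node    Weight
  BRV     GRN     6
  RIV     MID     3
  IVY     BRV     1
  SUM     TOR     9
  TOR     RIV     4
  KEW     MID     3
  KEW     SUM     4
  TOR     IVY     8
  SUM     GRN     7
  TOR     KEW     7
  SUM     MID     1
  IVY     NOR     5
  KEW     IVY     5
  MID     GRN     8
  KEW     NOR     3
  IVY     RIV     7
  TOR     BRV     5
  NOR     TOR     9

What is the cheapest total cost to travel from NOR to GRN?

Shortest distances from NOR:
NOR: 0
KEW: 3  (via NOR)
IVY: 5  (via NOR)
BRV: 6  (via IVY)
MID: 6  (via KEW)
SUM: 7  (via KEW)
TOR: 9  (via NOR)
RIV: 9  (via MID)
GRN: 12  (via BRV)
Shortest route: NOR–IVY–BRV–GRN = $12.

$12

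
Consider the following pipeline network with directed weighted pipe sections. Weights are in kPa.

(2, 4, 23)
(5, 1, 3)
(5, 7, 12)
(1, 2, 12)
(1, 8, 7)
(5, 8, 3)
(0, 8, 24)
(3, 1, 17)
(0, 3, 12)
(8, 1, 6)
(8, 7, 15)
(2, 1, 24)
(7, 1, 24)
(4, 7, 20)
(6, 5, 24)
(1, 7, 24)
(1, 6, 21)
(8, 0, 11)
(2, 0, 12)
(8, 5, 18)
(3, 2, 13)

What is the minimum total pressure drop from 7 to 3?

Shortest distances from 7:
7: 0
1: 24  (via 7)
8: 31  (via 1)
2: 36  (via 1)
0: 42  (via 8)
6: 45  (via 1)
5: 49  (via 8)
3: 54  (via 0)
Shortest route: 7–1–8–0–3 = 54 kPa.

54 kPa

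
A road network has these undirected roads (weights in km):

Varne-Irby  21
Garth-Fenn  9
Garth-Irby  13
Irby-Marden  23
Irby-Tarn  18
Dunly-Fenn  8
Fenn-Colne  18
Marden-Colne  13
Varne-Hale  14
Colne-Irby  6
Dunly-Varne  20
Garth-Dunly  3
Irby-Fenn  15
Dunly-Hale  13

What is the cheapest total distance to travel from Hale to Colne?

Candidate routes:
Hale → Dunly → Fenn → Colne: 13+8+18 = 39
Hale → Dunly → Garth → Irby → Colne: 13+3+13+6 = 35
Hale → Varne → Irby → Colne: 14+21+6 = 41
Hale → Dunly → Fenn → Irby → Colne: 13+8+15+6 = 42
The minimum is 35 km via Hale → Dunly → Garth → Irby → Colne.

35 km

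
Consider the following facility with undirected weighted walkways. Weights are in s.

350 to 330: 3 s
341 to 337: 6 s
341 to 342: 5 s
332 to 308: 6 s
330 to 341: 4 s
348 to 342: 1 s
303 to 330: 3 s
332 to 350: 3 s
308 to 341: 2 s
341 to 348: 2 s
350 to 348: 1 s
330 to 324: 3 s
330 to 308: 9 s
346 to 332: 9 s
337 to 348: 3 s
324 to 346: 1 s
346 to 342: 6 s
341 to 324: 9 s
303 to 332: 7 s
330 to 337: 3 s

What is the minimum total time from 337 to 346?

Settle nodes by increasing distance from 337:
337: 0
348: 3  (via 337)
330: 3  (via 337)
342: 4  (via 348)
350: 4  (via 348)
341: 5  (via 348)
303: 6  (via 330)
324: 6  (via 330)
332: 7  (via 350)
346: 7  (via 324)
Shortest route: 337 → 330 → 324 → 346 = 7 s.

7 s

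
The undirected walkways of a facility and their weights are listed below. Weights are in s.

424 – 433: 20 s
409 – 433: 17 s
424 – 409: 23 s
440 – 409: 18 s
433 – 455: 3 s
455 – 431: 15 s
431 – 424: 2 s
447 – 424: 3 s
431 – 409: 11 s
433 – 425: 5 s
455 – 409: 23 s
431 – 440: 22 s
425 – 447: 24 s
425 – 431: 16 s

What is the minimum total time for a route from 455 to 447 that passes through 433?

Best 455 to 433: 455 → 433 costing 3
Shortest 433→447: 433 → 424 → 447 = 23
Total via 433: 3 + 23 = 26 s.

26 s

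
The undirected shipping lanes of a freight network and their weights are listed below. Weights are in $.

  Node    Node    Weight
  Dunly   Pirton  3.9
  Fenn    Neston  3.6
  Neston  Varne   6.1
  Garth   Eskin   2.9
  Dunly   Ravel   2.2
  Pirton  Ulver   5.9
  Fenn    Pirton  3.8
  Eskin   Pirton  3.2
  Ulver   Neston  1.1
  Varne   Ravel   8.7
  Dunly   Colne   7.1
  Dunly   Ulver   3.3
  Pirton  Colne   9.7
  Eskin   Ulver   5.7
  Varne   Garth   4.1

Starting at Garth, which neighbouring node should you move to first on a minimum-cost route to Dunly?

Eskin

Enumerating some paths:
Garth → Eskin → Pirton → Dunly: 2.9+3.2+3.9 = 10
Garth → Eskin → Ulver → Dunly: 2.9+5.7+3.3 = 11.9
Cheapest is Garth → Eskin → Pirton → Dunly at $10.
So from Garth the first move is to Eskin.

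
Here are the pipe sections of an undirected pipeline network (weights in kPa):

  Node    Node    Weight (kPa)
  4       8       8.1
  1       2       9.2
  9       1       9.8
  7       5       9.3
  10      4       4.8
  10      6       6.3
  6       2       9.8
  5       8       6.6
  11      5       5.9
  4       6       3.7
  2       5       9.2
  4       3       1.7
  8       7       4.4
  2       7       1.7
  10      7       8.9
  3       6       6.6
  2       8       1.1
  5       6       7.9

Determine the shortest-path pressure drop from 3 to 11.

Enumerating some paths:
3–6–5–11: 6.6+7.9+5.9 = 20.4
3–4–6–5–11: 1.7+3.7+7.9+5.9 = 19.2
Cheapest is 3–4–6–5–11 at 19.2 kPa.

19.2 kPa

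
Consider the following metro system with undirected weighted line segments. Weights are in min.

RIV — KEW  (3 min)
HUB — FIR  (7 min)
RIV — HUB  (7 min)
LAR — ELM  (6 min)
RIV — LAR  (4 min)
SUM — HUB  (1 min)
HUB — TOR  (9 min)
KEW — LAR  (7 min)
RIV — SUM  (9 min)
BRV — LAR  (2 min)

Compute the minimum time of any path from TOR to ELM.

26 min

Compare a few routes:
TOR - HUB - RIV - KEW - LAR - ELM: 9+7+3+7+6 = 32
TOR - HUB - SUM - RIV - LAR - ELM: 9+1+9+4+6 = 29
TOR - HUB - RIV - LAR - ELM: 9+7+4+6 = 26
Cheapest is TOR - HUB - RIV - LAR - ELM at 26 min.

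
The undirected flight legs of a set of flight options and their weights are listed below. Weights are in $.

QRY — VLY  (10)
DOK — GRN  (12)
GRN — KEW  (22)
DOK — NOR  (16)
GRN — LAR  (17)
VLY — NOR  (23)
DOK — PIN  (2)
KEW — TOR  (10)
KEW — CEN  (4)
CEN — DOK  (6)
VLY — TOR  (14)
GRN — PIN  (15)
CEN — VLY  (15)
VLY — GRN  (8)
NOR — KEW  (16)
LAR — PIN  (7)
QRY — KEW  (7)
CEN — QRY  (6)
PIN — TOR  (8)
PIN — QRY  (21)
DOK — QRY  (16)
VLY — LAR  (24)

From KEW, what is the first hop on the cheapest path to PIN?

CEN

Enumerating some paths:
KEW → QRY → DOK → PIN: 7+16+2 = 25
KEW → QRY → CEN → DOK → PIN: 7+6+6+2 = 21
KEW → CEN → DOK → PIN: 4+6+2 = 12
KEW → TOR → PIN: 10+8 = 18
The minimum is $12 via KEW → CEN → DOK → PIN.
So from KEW the first move is to CEN.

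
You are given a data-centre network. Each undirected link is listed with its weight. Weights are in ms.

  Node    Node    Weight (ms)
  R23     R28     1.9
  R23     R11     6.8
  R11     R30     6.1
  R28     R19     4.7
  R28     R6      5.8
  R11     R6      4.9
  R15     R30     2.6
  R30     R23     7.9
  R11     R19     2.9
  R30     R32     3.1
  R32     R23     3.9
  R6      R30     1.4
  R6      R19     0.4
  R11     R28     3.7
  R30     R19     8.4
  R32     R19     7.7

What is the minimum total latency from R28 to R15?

Compare a few routes:
R28 → R19 → R6 → R30 → R15: 4.7+0.4+1.4+2.6 = 9.1
R28 → R6 → R30 → R15: 5.8+1.4+2.6 = 9.8
The minimum is 9.1 ms via R28 → R19 → R6 → R30 → R15.

9.1 ms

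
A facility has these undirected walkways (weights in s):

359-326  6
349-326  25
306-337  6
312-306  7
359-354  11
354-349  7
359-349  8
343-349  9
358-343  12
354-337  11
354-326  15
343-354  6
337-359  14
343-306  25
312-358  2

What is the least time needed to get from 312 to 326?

33 s

Running Dijkstra from 312:
312: 0
358: 2  (via 312)
306: 7  (via 312)
337: 13  (via 306)
343: 14  (via 358)
354: 20  (via 343)
349: 23  (via 343)
359: 27  (via 337)
326: 33  (via 359)
Shortest route: 312–306–337–359–326 = 33 s.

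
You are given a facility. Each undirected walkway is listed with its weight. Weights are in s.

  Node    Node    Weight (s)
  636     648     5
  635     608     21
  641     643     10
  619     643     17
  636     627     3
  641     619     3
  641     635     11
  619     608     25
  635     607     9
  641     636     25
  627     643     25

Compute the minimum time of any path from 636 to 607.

45 s

Enumerating some paths:
636 - 627 - 643 - 619 - 641 - 635 - 607: 3+25+17+3+11+9 = 68
636 - 627 - 643 - 641 - 635 - 607: 3+25+10+11+9 = 58
636 - 641 - 635 - 607: 25+11+9 = 45
The minimum is 45 s via 636 - 641 - 635 - 607.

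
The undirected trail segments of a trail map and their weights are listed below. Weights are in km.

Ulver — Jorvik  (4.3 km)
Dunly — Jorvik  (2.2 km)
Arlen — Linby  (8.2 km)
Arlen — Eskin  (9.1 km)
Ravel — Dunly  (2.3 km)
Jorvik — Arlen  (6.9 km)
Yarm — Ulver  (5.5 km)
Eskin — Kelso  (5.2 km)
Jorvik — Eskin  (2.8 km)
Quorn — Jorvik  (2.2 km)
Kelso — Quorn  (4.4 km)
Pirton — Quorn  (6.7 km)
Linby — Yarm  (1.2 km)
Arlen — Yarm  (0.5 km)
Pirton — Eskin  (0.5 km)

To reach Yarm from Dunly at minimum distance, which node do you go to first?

Jorvik

Enumerating some paths:
Dunly → Jorvik → Eskin → Arlen → Yarm: 2.2+2.8+9.1+0.5 = 14.6
Dunly → Jorvik → Ulver → Yarm: 2.2+4.3+5.5 = 12
Dunly → Jorvik → Arlen → Linby → Yarm: 2.2+6.9+8.2+1.2 = 18.5
Dunly → Jorvik → Arlen → Yarm: 2.2+6.9+0.5 = 9.6
The minimum is 9.6 km via Dunly → Jorvik → Arlen → Yarm.
So from Dunly the first move is to Jorvik.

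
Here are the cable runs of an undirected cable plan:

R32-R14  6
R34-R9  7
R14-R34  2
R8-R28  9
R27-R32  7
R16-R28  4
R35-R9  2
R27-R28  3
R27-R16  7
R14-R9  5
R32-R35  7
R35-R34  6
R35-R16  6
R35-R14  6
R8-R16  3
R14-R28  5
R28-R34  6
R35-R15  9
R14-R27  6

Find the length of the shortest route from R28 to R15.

Candidate routes:
R28 - R34 - R35 - R15: 6+6+9 = 21
R28 - R14 - R9 - R35 - R15: 5+5+2+9 = 21
R28 - R16 - R35 - R15: 4+6+9 = 19
R28 - R14 - R35 - R15: 5+6+9 = 20
The minimum is 19 via R28 - R16 - R35 - R15.

19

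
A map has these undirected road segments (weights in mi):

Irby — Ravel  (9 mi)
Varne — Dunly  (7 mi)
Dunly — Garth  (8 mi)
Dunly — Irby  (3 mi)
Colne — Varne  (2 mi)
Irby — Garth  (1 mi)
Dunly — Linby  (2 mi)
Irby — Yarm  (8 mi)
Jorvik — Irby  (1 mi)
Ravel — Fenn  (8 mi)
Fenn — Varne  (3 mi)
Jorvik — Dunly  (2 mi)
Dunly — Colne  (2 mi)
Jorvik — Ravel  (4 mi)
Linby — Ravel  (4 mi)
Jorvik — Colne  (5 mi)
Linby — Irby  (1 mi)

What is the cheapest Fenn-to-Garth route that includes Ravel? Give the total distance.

Best Fenn to Ravel: Fenn–Ravel costing 8
Best Ravel to Garth: Ravel–Linby–Irby–Garth costing 6
Total via Ravel: 8 + 6 = 14 mi.

14 mi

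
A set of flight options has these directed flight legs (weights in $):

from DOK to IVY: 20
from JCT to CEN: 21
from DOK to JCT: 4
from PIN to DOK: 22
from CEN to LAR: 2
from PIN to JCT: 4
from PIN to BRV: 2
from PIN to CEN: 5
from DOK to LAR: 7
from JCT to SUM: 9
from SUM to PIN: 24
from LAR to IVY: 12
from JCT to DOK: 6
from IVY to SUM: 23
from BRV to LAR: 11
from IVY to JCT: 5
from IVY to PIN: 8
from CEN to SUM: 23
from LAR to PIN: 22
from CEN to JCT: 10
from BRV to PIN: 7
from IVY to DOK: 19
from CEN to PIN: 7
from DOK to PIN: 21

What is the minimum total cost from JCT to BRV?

Compare a few routes:
JCT → SUM → PIN → BRV: 9+24+2 = 35
JCT → DOK → LAR → IVY → PIN → BRV: 6+7+12+8+2 = 35
JCT → DOK → PIN → BRV: 6+21+2 = 29
JCT → CEN → PIN → BRV: 21+7+2 = 30
The minimum is $29 via JCT → DOK → PIN → BRV.

$29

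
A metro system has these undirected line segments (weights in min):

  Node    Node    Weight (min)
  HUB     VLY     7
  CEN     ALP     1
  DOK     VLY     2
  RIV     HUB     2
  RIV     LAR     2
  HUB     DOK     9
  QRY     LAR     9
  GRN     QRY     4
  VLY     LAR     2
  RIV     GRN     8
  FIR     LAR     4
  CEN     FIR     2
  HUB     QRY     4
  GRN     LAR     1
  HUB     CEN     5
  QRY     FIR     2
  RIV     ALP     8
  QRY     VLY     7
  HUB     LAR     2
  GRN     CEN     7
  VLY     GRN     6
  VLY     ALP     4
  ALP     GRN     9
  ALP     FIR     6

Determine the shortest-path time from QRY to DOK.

Shortest distances from QRY:
QRY: 0
FIR: 2  (via QRY)
GRN: 4  (via QRY)
HUB: 4  (via QRY)
CEN: 4  (via FIR)
ALP: 5  (via CEN)
LAR: 5  (via GRN)
RIV: 6  (via HUB)
VLY: 7  (via QRY)
DOK: 9  (via VLY)
Shortest route: QRY–VLY–DOK = 9 min.

9 min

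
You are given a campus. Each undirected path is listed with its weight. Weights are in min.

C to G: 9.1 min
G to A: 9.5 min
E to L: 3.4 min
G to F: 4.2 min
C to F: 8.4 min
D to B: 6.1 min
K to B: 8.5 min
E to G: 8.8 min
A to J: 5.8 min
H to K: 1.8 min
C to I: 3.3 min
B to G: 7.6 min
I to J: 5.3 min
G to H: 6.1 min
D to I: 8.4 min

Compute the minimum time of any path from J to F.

17 min

Compare a few routes:
J–I–C–G–F: 5.3+3.3+9.1+4.2 = 21.9
J–A–G–F: 5.8+9.5+4.2 = 19.5
J–I–D–B–G–F: 5.3+8.4+6.1+7.6+4.2 = 31.6
J–I–C–F: 5.3+3.3+8.4 = 17
Cheapest is J–I–C–F at 17 min.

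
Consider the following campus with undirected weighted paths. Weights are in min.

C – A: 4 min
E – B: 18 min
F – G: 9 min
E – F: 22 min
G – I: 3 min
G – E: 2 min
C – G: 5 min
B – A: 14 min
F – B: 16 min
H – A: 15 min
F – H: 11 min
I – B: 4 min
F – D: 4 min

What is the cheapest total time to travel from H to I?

23 min

Shortest distances from H:
H: 0
F: 11  (via H)
A: 15  (via H)
D: 15  (via F)
C: 19  (via A)
G: 20  (via F)
E: 22  (via G)
I: 23  (via G)
Shortest route: H → F → G → I = 23 min.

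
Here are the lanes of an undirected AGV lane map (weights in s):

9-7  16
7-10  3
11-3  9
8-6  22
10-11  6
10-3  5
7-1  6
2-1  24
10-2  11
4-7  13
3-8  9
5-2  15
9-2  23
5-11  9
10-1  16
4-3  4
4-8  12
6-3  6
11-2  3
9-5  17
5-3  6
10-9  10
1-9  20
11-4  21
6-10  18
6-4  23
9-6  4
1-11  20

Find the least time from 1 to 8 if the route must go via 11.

Best 1 to 11: 1 → 7 → 10 → 11 costing 15
Shortest 11→8: 11 → 3 → 8 = 18
Total via 11: 15 + 18 = 33 s.

33 s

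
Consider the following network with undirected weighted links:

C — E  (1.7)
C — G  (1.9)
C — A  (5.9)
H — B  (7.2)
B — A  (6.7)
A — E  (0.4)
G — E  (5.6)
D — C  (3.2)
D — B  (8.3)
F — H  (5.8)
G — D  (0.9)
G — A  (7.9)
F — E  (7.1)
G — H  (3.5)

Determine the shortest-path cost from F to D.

Shortest distances from F:
F: 0
H: 5.8  (via F)
E: 7.1  (via F)
A: 7.5  (via E)
C: 8.8  (via E)
G: 9.3  (via H)
D: 10.2  (via G)
Shortest route: F → H → G → D = 10.2.

10.2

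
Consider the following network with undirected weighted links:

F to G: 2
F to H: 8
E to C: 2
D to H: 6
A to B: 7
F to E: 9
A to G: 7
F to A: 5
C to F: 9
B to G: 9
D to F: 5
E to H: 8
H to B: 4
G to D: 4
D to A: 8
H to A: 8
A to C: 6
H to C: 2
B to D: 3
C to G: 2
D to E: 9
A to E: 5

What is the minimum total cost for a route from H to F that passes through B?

Shortest H→B: H–B = 4
Best B to F: B–D–F costing 8
Total via B: 4 + 8 = 12.

12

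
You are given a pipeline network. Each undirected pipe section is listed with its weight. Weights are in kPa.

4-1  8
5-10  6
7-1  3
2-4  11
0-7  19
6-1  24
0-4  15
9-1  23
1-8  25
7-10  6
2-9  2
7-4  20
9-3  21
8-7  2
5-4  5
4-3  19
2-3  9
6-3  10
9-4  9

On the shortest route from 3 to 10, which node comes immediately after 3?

Enumerating some paths:
3–2–9–4–5–10: 9+2+9+5+6 = 31
3–4–5–10: 19+5+6 = 30
Cheapest is 3–4–5–10 at 30 kPa.
So from 3 the first move is to 4.

4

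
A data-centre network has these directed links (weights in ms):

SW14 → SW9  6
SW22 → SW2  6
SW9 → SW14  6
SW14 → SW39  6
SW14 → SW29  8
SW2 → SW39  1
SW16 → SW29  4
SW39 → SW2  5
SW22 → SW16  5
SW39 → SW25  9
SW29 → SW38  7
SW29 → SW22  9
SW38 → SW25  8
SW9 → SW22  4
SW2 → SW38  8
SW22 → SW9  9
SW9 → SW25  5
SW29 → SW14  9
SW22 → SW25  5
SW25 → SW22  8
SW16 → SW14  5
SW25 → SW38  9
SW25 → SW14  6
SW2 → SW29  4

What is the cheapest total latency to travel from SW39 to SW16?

Candidate routes:
SW39–SW25–SW22–SW16: 9+8+5 = 22
SW39–SW2–SW29–SW22–SW16: 5+4+9+5 = 23
Cheapest is SW39–SW25–SW22–SW16 at 22 ms.

22 ms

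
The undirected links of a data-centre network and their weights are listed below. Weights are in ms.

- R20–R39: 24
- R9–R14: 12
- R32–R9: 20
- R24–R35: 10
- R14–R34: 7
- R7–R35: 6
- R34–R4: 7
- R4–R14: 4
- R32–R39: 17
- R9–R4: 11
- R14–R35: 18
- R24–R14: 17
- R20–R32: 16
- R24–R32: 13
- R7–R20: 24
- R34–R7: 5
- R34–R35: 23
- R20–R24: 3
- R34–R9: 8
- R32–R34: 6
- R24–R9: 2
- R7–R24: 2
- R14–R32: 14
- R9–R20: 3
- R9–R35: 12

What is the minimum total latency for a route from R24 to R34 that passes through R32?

19 ms

Best R24 to R32: R24–R32 costing 13
Best R32 to R34: R32–R34 costing 6
Total via R32: 13 + 6 = 19 ms.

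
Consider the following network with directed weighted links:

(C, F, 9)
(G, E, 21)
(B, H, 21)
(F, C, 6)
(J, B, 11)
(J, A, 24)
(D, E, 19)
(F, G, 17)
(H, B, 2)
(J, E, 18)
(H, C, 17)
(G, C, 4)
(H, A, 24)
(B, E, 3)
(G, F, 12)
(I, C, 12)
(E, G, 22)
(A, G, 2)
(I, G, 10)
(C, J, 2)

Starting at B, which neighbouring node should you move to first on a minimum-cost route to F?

E

Enumerating some paths:
B–H–C–F: 21+17+9 = 47
B–E–G–F: 3+22+12 = 37
B–E–G–C–F: 3+22+4+9 = 38
B–H–A–G–F: 21+24+2+12 = 59
The minimum is 37 via B–E–G–F.
So from B the first move is to E.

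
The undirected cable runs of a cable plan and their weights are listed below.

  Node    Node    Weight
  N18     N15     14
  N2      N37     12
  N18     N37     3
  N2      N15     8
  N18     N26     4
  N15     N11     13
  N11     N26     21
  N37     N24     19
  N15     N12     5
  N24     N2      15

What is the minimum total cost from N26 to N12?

Compare a few routes:
N26–N18–N15–N12: 4+14+5 = 23
N26–N18–N37–N2–N15–N12: 4+3+12+8+5 = 32
N26–N11–N15–N12: 21+13+5 = 39
N26–N18–N37–N24–N2–N15–N12: 4+3+19+15+8+5 = 54
The minimum is 23 via N26–N18–N15–N12.

23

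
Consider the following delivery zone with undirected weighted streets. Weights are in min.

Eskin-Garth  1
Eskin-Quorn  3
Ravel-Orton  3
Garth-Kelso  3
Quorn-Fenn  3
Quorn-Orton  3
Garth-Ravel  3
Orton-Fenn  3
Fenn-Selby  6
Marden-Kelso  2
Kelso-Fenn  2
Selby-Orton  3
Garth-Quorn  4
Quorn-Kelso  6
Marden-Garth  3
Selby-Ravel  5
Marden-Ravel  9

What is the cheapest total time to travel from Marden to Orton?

Running Dijkstra from Marden:
Marden: 0
Kelso: 2  (via Marden)
Garth: 3  (via Marden)
Fenn: 4  (via Kelso)
Eskin: 4  (via Garth)
Ravel: 6  (via Garth)
Orton: 7  (via Fenn)
Shortest route: Marden–Kelso–Fenn–Orton = 7 min.

7 min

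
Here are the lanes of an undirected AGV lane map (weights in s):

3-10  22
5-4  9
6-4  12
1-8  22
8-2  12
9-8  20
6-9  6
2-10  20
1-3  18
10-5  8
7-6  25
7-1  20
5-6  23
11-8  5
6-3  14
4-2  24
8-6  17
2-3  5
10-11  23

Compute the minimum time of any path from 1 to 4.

Enumerating some paths:
1 → 3 → 6 → 4: 18+14+12 = 44
1 → 7 → 6 → 4: 20+25+12 = 57
1 → 3 → 2 → 4: 18+5+24 = 47
1 → 8 → 6 → 4: 22+17+12 = 51
Cheapest is 1 → 3 → 6 → 4 at 44 s.

44 s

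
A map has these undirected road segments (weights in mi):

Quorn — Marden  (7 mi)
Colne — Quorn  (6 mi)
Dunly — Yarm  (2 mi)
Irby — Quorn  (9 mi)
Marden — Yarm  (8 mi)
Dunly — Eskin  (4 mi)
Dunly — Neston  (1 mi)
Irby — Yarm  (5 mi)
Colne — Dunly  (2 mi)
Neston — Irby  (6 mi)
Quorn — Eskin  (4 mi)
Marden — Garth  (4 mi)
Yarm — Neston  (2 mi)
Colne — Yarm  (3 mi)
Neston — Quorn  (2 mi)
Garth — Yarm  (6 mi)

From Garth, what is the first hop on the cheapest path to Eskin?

Yarm

Enumerating some paths:
Garth → Yarm → Neston → Dunly → Eskin: 6+2+1+4 = 13
Garth → Yarm → Neston → Quorn → Eskin: 6+2+2+4 = 14
Garth → Yarm → Dunly → Eskin: 6+2+4 = 12
The minimum is 12 mi via Garth → Yarm → Dunly → Eskin.
So from Garth the first move is to Yarm.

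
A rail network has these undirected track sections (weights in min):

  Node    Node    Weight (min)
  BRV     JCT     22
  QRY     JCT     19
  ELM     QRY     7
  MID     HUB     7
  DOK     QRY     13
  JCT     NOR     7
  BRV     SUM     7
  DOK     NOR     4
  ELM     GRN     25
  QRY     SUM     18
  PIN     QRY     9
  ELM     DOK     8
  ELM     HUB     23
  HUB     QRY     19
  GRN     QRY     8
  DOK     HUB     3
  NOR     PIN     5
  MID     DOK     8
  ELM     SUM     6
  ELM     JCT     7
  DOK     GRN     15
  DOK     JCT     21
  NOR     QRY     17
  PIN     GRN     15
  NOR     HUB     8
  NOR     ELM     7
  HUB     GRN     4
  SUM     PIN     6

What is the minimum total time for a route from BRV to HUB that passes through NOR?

Best BRV to NOR: BRV → SUM → PIN → NOR costing 18
Best NOR to HUB: NOR → DOK → HUB costing 7
Total via NOR: 18 + 7 = 25 min.

25 min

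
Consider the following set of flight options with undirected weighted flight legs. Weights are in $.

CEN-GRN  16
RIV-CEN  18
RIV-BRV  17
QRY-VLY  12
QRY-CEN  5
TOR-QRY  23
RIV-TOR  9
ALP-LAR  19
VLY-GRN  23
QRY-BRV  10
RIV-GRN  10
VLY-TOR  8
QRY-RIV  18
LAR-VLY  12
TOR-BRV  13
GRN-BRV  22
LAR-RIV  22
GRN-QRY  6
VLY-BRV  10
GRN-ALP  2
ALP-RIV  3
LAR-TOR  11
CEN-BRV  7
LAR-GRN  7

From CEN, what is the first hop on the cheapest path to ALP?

Compare a few routes:
CEN - GRN - ALP: 16+2 = 18
CEN - QRY - GRN - ALP: 5+6+2 = 13
Cheapest is CEN - QRY - GRN - ALP at $13.
So from CEN the first move is to QRY.

QRY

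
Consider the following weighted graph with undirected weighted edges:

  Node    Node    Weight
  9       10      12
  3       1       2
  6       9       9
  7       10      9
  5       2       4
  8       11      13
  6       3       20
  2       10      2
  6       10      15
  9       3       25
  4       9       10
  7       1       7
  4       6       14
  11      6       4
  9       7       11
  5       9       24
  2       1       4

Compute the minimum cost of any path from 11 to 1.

25

Enumerating some paths:
11 → 6 → 9 → 10 → 2 → 1: 4+9+12+2+4 = 31
11 → 6 → 3 → 1: 4+20+2 = 26
11 → 6 → 10 → 2 → 1: 4+15+2+4 = 25
The minimum is 25 via 11 → 6 → 10 → 2 → 1.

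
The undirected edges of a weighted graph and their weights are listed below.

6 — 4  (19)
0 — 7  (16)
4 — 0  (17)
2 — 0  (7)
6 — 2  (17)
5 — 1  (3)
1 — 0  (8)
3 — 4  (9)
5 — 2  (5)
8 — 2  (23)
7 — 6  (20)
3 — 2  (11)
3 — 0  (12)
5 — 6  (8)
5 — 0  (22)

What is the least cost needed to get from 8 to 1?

31

Compare a few routes:
8 → 2 → 5 → 1: 23+5+3 = 31
8 → 2 → 0 → 1: 23+7+8 = 38
8 → 2 → 6 → 5 → 1: 23+17+8+3 = 51
The minimum is 31 via 8 → 2 → 5 → 1.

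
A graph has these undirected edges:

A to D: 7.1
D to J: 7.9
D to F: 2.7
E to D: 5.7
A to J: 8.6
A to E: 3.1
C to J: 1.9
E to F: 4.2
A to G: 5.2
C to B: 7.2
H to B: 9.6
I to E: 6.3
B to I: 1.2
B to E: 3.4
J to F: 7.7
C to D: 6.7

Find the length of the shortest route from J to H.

Candidate routes:
J → D → E → B → H: 7.9+5.7+3.4+9.6 = 26.6
J → A → E → B → H: 8.6+3.1+3.4+9.6 = 24.7
J → C → B → H: 1.9+7.2+9.6 = 18.7
J → F → E → B → H: 7.7+4.2+3.4+9.6 = 24.9
The minimum is 18.7 via J → C → B → H.

18.7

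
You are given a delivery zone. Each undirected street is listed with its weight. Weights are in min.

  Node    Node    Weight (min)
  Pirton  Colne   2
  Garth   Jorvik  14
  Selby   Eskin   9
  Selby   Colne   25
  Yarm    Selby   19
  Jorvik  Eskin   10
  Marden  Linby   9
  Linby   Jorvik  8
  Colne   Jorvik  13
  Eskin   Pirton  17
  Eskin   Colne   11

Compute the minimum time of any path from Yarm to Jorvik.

38 min

Enumerating some paths:
Yarm - Selby - Colne - Jorvik: 19+25+13 = 57
Yarm - Selby - Eskin - Colne - Jorvik: 19+9+11+13 = 52
Yarm - Selby - Eskin - Jorvik: 19+9+10 = 38
Cheapest is Yarm - Selby - Eskin - Jorvik at 38 min.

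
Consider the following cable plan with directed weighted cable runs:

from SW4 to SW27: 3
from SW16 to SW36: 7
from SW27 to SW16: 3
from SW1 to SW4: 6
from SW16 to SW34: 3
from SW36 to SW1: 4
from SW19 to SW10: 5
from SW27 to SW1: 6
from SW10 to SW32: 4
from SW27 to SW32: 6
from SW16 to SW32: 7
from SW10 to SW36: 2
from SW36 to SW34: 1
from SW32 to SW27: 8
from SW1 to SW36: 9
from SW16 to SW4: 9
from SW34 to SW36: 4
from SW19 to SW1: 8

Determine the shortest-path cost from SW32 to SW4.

Compare a few routes:
SW32 - SW27 - SW16 - SW4: 8+3+9 = 20
SW32 - SW27 - SW16 - SW34 - SW36 - SW1 - SW4: 8+3+3+4+4+6 = 28
The minimum is 20 via SW32 - SW27 - SW16 - SW4.

20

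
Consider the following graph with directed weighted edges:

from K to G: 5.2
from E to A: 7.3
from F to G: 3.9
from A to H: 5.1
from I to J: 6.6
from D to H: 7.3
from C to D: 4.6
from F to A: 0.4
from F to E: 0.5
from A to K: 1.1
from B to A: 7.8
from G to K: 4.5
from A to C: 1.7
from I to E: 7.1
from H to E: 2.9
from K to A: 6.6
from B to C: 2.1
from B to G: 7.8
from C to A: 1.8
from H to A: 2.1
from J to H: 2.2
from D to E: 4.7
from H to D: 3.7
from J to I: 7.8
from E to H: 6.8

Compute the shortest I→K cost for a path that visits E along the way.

Best I to E: I → E costing 7.1
Shortest E→K: E → A → K = 8.4
Total via E: 7.1 + 8.4 = 15.5.

15.5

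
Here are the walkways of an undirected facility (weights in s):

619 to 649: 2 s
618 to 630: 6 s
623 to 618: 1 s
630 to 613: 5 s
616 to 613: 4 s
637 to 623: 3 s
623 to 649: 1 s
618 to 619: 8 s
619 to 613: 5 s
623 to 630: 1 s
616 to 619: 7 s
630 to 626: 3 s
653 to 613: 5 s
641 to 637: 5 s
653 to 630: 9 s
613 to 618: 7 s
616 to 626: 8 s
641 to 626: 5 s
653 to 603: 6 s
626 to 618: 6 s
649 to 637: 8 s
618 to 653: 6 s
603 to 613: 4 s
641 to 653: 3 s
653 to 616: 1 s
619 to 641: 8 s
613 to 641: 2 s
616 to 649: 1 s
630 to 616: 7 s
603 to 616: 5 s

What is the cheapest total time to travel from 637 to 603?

Enumerating some paths:
637 - 623 - 649 - 616 - 613 - 603: 3+1+1+4+4 = 13
637 - 623 - 649 - 616 - 653 - 603: 3+1+1+1+6 = 12
637 - 623 - 649 - 616 - 603: 3+1+1+5 = 10
637 - 641 - 613 - 603: 5+2+4 = 11
The minimum is 10 s via 637 - 623 - 649 - 616 - 603.

10 s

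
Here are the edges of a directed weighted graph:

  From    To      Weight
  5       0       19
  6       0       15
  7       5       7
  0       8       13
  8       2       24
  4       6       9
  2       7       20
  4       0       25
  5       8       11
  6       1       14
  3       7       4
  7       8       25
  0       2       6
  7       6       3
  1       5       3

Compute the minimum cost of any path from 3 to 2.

Enumerating some paths:
3–7–6–0–2: 4+3+15+6 = 28
3–7–5–0–2: 4+7+19+6 = 36
The minimum is 28 via 3–7–6–0–2.

28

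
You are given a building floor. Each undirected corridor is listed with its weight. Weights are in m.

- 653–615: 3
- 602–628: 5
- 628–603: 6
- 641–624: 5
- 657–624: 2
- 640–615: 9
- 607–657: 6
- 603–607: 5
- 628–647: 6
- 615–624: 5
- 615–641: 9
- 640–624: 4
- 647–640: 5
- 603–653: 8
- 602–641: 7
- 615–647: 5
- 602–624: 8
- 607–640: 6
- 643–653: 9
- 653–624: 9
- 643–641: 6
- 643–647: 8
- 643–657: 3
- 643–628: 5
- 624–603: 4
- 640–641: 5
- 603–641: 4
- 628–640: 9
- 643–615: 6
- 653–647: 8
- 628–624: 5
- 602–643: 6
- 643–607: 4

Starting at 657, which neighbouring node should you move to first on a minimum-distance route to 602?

643

Candidate routes:
657 - 643 - 602: 3+6 = 9
657 - 624 - 602: 2+8 = 10
657 - 643 - 628 - 602: 3+5+5 = 13
657 - 624 - 628 - 602: 2+5+5 = 12
Cheapest is 657 - 643 - 602 at 9 m.
So from 657 the first move is to 643.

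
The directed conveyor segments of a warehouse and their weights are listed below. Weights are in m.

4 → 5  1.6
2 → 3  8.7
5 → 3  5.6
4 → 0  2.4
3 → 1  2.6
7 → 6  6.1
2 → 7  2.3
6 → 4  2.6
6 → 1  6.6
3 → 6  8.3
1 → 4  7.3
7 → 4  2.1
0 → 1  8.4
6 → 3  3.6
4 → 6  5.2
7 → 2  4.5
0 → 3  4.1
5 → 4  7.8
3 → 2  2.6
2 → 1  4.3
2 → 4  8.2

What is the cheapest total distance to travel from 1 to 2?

Shortest distances from 1:
1: 0
4: 7.3  (via 1)
5: 8.9  (via 4)
0: 9.7  (via 4)
6: 12.5  (via 4)
3: 13.8  (via 0)
2: 16.4  (via 3)
Shortest route: 1–4–0–3–2 = 16.4 m.

16.4 m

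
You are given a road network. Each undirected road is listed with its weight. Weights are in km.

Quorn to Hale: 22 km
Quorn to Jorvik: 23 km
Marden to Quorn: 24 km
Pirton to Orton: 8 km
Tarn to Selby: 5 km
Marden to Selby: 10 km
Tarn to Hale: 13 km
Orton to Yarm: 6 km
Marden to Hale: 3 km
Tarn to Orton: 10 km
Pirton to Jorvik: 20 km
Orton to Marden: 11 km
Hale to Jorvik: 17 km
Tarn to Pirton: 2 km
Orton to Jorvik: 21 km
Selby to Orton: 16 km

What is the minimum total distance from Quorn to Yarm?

Candidate routes:
Quorn - Hale - Tarn - Pirton - Orton - Yarm: 22+13+2+8+6 = 51
Quorn - Jorvik - Orton - Yarm: 23+21+6 = 50
Quorn - Hale - Marden - Orton - Yarm: 22+3+11+6 = 42
Quorn - Marden - Orton - Yarm: 24+11+6 = 41
Cheapest is Quorn - Marden - Orton - Yarm at 41 km.

41 km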